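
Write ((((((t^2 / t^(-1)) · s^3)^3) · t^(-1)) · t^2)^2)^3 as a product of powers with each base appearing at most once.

s^54t^60

((((((t^2 / t^(-1)) · s^3)^3) · t^(-1)) · t^2)^2)^3
= (((((t^2 / t^(-1)) · s^3)^3) · t^(-1)) · t^2)^6    [power of a power]
= (((((t^2 / t^(-1)) · s^3)^3) · t^(-1))^6) · ((t^2)^6)    [power of a product]
= (((((t^2 / t^(-1)) · s^3)^3)^6) · ((t^(-1))^6)) · ((t^2)^6)    [power of a product]
= ((((t^2 / t^(-1)) · s^3)^18) · ((t^(-1))^6)) · ((t^2)^6)    [power of a power]
= ((((t^2 / t^(-1))^18) · ((s^3)^18)) · ((t^(-1))^6)) · ((t^2)^6)    [power of a product]
= (((((t^2)^18) / ((t^(-1))^18)) · ((s^3)^18)) · ((t^(-1))^6)) · ((t^2)^6)    [power of a quotient]
= (((t^36 / ((t^(-1))^18)) · ((s^3)^18)) · ((t^(-1))^6)) · ((t^2)^6)    [power of a power]
= (((t^36 / t^(-18)) · ((s^3)^18)) · ((t^(-1))^6)) · ((t^2)^6)    [power of a power]
= ((t^54 · ((s^3)^18)) · ((t^(-1))^6)) · ((t^2)^6)    [quotient of powers]
= ((t^54 · s^54) · ((t^(-1))^6)) · ((t^2)^6)    [power of a power]
= ((t^54 · s^54) · t^(-6)) · ((t^2)^6)    [power of a power]
= ((t^54 · s^54) · t^(-6)) · t^12    [power of a power]
= s^54t^60    [product of powers]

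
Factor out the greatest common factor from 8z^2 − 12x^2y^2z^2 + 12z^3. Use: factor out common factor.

8z^2 − 12x^2y^2z^2 + 12z^3
= 4(2z^2 − 3x^2y^2z^2 + 3z^3)    [factor out 4]
= 4z^2(2 − 3x^2y^2 + 3z)    [factor out z^2]

4z^2(2 − 3x^2y^2 + 3z)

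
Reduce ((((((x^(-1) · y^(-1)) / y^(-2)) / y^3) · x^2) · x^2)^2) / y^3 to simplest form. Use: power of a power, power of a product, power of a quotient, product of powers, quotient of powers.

x^6·y^(-7)

((((((x^(-1) · y^(-1)) / y^(-2)) / y^3) · x^2) · x^2)^2) / y^3
= ((((((x^(-1) · y^(-1)) / y^(-2)) / y^3) · x^2)^2) · ((x^2)^2)) / y^3    [power of a product]
= ((((((x^(-1) · y^(-1)) / y^(-2)) / y^3)^2) · ((x^2)^2)) · ((x^2)^2)) / y^3    [power of a product]
= ((((((x^(-1) · y^(-1)) / y^(-2))^2) / ((y^3)^2)) · ((x^2)^2)) · ((x^2)^2)) / y^3    [power of a quotient]
= ((((((x^(-1) · y^(-1))^2) / ((y^(-2))^2)) / ((y^3)^2)) · ((x^2)^2)) · ((x^2)^2)) / y^3    [power of a quotient]
= (((((((x^(-1))^2) · ((y^(-1))^2)) / ((y^(-2))^2)) / ((y^3)^2)) · ((x^2)^2)) · ((x^2)^2)) / y^3    [power of a product]
= (((((x^(-2) · ((y^(-1))^2)) / ((y^(-2))^2)) / ((y^3)^2)) · ((x^2)^2)) · ((x^2)^2)) / y^3    [power of a power]
= (((((x^(-2) · y^(-2)) / ((y^(-2))^2)) / ((y^3)^2)) · ((x^2)^2)) · ((x^2)^2)) / y^3    [power of a power]
= (((((x^(-2) · y^(-2)) / y^(-4)) / ((y^3)^2)) · ((x^2)^2)) · ((x^2)^2)) / y^3    [power of a power]
= (((((x^(-2) · y^(-2)) / y^(-4)) / y^6) · ((x^2)^2)) · ((x^2)^2)) / y^3    [power of a power]
= (((((x^(-2) · y^(-2)) / y^(-4)) / y^6) · x^4) · ((x^2)^2)) / y^3    [power of a power]
= (((((x^(-2) · y^(-2)) / y^(-4)) / y^6) · x^4) · x^4) / y^3    [power of a power]
= x^6·y^(-7)    [quotient of powers; product of powers]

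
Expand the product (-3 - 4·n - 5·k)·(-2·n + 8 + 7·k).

-26·n - 24 - 61·k + 8·n² - 18·k·n - 35·k²

(-3 - 4·n - 5·k)·(-2·n + 8 + 7·k)
= 6·n - 24 - 21·k + 8·n² - 32·n - 28·k·n + 10·k·n - 40·k - 35·k²    [distributive law]
= -26·n - 24 - 61·k + 8·n² - 18·k·n - 35·k²    [combine like terms]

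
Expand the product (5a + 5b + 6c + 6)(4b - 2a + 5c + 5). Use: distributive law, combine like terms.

10ab - 10a^2 + 13ac + 13a + 20b^2 + 49bc + 49b + 30c^2 + 60c + 30

(5a + 5b + 6c + 6)(4b - 2a + 5c + 5)
= 20ab - 10a^2 + 25ac + 25a + 20b^2 - 10ab + 25bc + 25b + 24bc - 12ac + 30c^2 + 30c + 24b - 12a + 30c + 30    [distributive law]
= 10ab - 10a^2 + 13ac + 13a + 20b^2 + 49bc + 49b + 30c^2 + 60c + 30    [combine like terms]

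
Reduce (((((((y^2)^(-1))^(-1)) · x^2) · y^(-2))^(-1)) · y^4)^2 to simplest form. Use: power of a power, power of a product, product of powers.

x^(-4)·y^8

(((((((y^2)^(-1))^(-1)) · x^2) · y^(-2))^(-1)) · y^4)^2
= (((((((y^2)^(-1))^(-1)) · x^2) · y^(-2))^(-1))^2) · ((y^4)^2)    [power of a product]
= ((((((y^2)^(-1))^(-1)) · x^2) · y^(-2))^(-2)) · ((y^4)^2)    [power of a power]
= ((((((y^2)^(-1))^(-1)) · x^2)^(-2)) · ((y^(-2))^(-2))) · ((y^4)^2)    [power of a product]
= ((((((y^2)^(-1))^(-1))^(-2)) · ((x^2)^(-2))) · ((y^(-2))^(-2))) · ((y^4)^2)    [power of a product]
= (((((y^2)^(-1))^2) · ((x^2)^(-2))) · ((y^(-2))^(-2))) · ((y^4)^2)    [power of a power]
= ((((y^2)^(-2)) · ((x^2)^(-2))) · ((y^(-2))^(-2))) · ((y^4)^2)    [power of a power]
= ((y^(-4) · ((x^2)^(-2))) · ((y^(-2))^(-2))) · ((y^4)^2)    [power of a power]
= ((y^(-4) · x^(-4)) · ((y^(-2))^(-2))) · ((y^4)^2)    [power of a power]
= ((y^(-4) · x^(-4)) · y^4) · ((y^4)^2)    [power of a power]
= ((y^(-4) · x^(-4)) · y^4) · y^8    [power of a power]
= x^(-4)·y^8    [product of powers]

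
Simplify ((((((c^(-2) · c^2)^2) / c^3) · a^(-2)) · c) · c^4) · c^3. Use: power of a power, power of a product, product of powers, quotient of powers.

((((((c^(-2) · c^2)^2) / c^3) · a^(-2)) · c) · c^4) · c^3
= (((((((c^(-2))^2) · ((c^2)^2)) / c^3) · a^(-2)) · c) · c^4) · c^3    [power of a product]
= (((((c^(-4) · ((c^2)^2)) / c^3) · a^(-2)) · c) · c^4) · c^3    [power of a power]
= (((((c^(-4) · c^4) / c^3) · a^(-2)) · c) · c^4) · c^3    [power of a power]
= ((((c^0 / c^3) · a^(-2)) · c) · c^4) · c^3    [product of powers]
= (((c^(-3) · a^(-2)) · c) · c^4) · c^3    [quotient of powers]
= a^(-2)c^5    [product of powers]

a^(-2)c^5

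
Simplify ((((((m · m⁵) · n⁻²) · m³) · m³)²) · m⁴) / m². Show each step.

m²⁶·n⁻⁴

((((((m · m⁵) · n⁻²) · m³) · m³)²) · m⁴) / m²
= ((((((m · m⁵) · n⁻²) · m³)²) · ((m³)²)) · m⁴) / m²    [power of a product]
= ((((((m · m⁵) · n⁻²)²) · ((m³)²)) · ((m³)²)) · m⁴) / m²    [power of a product]
= ((((((m · m⁵)²) · ((n⁻²)²)) · ((m³)²)) · ((m³)²)) · m⁴) / m²    [power of a product]
= ((((((m²) · ((m⁵)²)) · ((n⁻²)²)) · ((m³)²)) · ((m³)²)) · m⁴) / m²    [power of a product]
= (((((m² · m¹⁰) · ((n⁻²)²)) · ((m³)²)) · ((m³)²)) · m⁴) / m²    [power of a power]
= ((((m¹² · ((n⁻²)²)) · ((m³)²)) · ((m³)²)) · m⁴) / m²    [product of powers]
= ((((m¹² · n⁻⁴) · ((m³)²)) · ((m³)²)) · m⁴) / m²    [power of a power]
= ((((m¹² · n⁻⁴) · m⁶) · ((m³)²)) · m⁴) / m²    [power of a power]
= ((((m¹² · n⁻⁴) · m⁶) · m⁶) · m⁴) / m²    [power of a power]
= m²⁶·n⁻⁴    [quotient of powers; product of powers]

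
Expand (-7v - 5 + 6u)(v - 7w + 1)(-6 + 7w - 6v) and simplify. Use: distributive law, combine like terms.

(-7v - 5 + 6u)(v - 7w + 1)(-6 + 7w - 6v)
= (-7v^2 + 49vw - 7v - 5v + 35w - 5 + 6uv - 42uw + 6u)(-6 + 7w - 6v)    [distributive law]
= (-7v^2 + 49vw - 12v + 35w - 5 + 6uv - 42uw + 6u)(-6 + 7w - 6v)    [combine like terms]
= 42v^2 - 49v^2w + 42v^3 - 294vw + 343vw^2 - 294v^2w + 72v - 84vw + 72v^2 - 210w + 245w^2 - 210vw + 30 - 35w + 30v - 36uv + 42uvw - 36uv^2 + 252uw - 294uw^2 + 252uvw - 36u + 42uw - 36uv    [distributive law]
= 114v^2 - 343v^2w + 42v^3 - 588vw + 343vw^2 + 102v - 245w + 245w^2 + 30 - 72uv + 294uvw - 36uv^2 + 294uw - 294uw^2 - 36u    [combine like terms]

114v^2 - 343v^2w + 42v^3 - 588vw + 343vw^2 + 102v - 245w + 245w^2 + 30 - 72uv + 294uvw - 36uv^2 + 294uw - 294uw^2 - 36u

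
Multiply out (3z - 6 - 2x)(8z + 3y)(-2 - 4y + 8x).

(3z - 6 - 2x)(8z + 3y)(-2 - 4y + 8x)
= (24z^2 + 9yz - 48z - 18y - 16xz - 6xy)(-2 - 4y + 8x)    [distributive law]
= -48z^2 - 96yz^2 + 192xz^2 - 18yz - 36y^2z + 72xyz + 96z + 192yz - 384xz + 36y + 72y^2 - 144xy + 32xz + 64xyz - 128x^2z + 12xy + 24xy^2 - 48x^2y    [distributive law]
= -48z^2 - 96yz^2 + 192xz^2 + 174yz - 36y^2z + 136xyz + 96z - 352xz + 36y + 72y^2 - 132xy - 128x^2z + 24xy^2 - 48x^2y    [combine like terms]

-48z^2 - 96yz^2 + 192xz^2 + 174yz - 36y^2z + 136xyz + 96z - 352xz + 36y + 72y^2 - 132xy - 128x^2z + 24xy^2 - 48x^2y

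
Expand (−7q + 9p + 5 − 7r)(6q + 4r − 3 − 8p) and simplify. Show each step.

−42q^2 − 70qr + 51q + 110pq + 92pr − 67p − 72p^2 + 41r − 15 − 28r^2

(−7q + 9p + 5 − 7r)(6q + 4r − 3 − 8p)
= −42q^2 − 28qr + 21q + 56pq + 54pq + 36pr − 27p − 72p^2 + 30q + 20r − 15 − 40p − 42qr − 28r^2 + 21r + 56pr    [distributive law]
= −42q^2 − 70qr + 51q + 110pq + 92pr − 67p − 72p^2 + 41r − 15 − 28r^2    [combine like terms]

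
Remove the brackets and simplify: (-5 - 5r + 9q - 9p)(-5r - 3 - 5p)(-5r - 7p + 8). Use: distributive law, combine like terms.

20pr + 245r + 311p + 120 - 4p² - 125r³ - 525pr² - 715p²r + 225qr² + 540pqr - 225qr - 171pq - 216q + 315p²q - 315p³

(-5 - 5r + 9q - 9p)(-5r - 3 - 5p)(-5r - 7p + 8)
= (25r + 15 + 25p + 25r² + 15r + 25pr - 45qr - 27q - 45pq + 45pr + 27p + 45p²)(-5r - 7p + 8)    [distributive law]
= (40r + 15 + 52p + 25r² + 70pr - 45qr - 27q - 45pq + 45p²)(-5r - 7p + 8)    [combine like terms]
= -200r² - 280pr + 320r - 75r - 105p + 120 - 260pr - 364p² + 416p - 125r³ - 175pr² + 200r² - 350pr² - 490p²r + 560pr + 225qr² + 315pqr - 360qr + 135qr + 189pq - 216q + 225pqr + 315p²q - 360pq - 225p²r - 315p³ + 360p²    [distributive law]
= 20pr + 245r + 311p + 120 - 4p² - 125r³ - 525pr² - 715p²r + 225qr² + 540pqr - 225qr - 171pq - 216q + 315p²q - 315p³    [combine like terms]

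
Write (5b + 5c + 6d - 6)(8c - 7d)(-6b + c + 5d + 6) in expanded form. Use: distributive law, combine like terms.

(5b + 5c + 6d - 6)(8c - 7d)(-6b + c + 5d + 6)
= (40bc - 35bd + 40c^2 - 35cd + 48cd - 42d^2 - 48c + 42d)(-6b + c + 5d + 6)    [distributive law]
= (40bc - 35bd + 40c^2 + 13cd - 42d^2 - 48c + 42d)(-6b + c + 5d + 6)    [combine like terms]
= -240b^2c + 40bc^2 + 200bcd + 240bc + 210b^2d - 35bcd - 175bd^2 - 210bd - 240bc^2 + 40c^3 + 200c^2d + 240c^2 - 78bcd + 13c^2d + 65cd^2 + 78cd + 252bd^2 - 42cd^2 - 210d^3 - 252d^2 + 288bc - 48c^2 - 240cd - 288c - 252bd + 42cd + 210d^2 + 252d    [distributive law]
= -240b^2c - 200bc^2 + 87bcd + 528bc + 210b^2d + 77bd^2 - 462bd + 40c^3 + 213c^2d + 192c^2 + 23cd^2 - 120cd - 210d^3 - 42d^2 - 288c + 252d    [combine like terms]

-240b^2c - 200bc^2 + 87bcd + 528bc + 210b^2d + 77bd^2 - 462bd + 40c^3 + 213c^2d + 192c^2 + 23cd^2 - 120cd - 210d^3 - 42d^2 - 288c + 252d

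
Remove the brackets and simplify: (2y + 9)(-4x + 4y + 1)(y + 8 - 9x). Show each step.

(2y + 9)(-4x + 4y + 1)(y + 8 - 9x)
= (-8xy + 8y^2 + 2y - 36x + 36y + 9)(y + 8 - 9x)    [distributive law]
= (-8xy + 8y^2 + 38y - 36x + 9)(y + 8 - 9x)    [combine like terms]
= -8xy^2 - 64xy + 72x^2y + 8y^3 + 64y^2 - 72xy^2 + 38y^2 + 304y - 342xy - 36xy - 288x + 324x^2 + 9y + 72 - 81x    [distributive law]
= -80xy^2 - 442xy + 72x^2y + 8y^3 + 102y^2 + 313y - 369x + 324x^2 + 72    [combine like terms]

-80xy^2 - 442xy + 72x^2y + 8y^3 + 102y^2 + 313y - 369x + 324x^2 + 72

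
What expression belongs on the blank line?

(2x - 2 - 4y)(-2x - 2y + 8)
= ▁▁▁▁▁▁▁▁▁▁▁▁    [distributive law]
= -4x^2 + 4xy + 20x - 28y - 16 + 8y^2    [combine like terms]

By distributive law:

-4x^2 - 4xy + 16x + 4x + 4y - 16 + 8xy + 8y^2 - 32y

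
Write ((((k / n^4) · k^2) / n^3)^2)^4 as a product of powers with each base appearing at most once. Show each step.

((((k / n^4) · k^2) / n^3)^2)^4
= (((k / n^4) · k^2) / n^3)^8    [power of a power]
= (((k / n^4) · k^2)^8) / ((n^3)^8)    [power of a quotient]
= (((k / n^4)^8) · ((k^2)^8)) / ((n^3)^8)    [power of a product]
= (((k^8) / ((n^4)^8)) · ((k^2)^8)) / ((n^3)^8)    [power of a quotient]
= ((k^8 / n^32) · ((k^2)^8)) / ((n^3)^8)    [power of a power]
= ((k^8 / n^32) · k^16) / ((n^3)^8)    [power of a power]
= ((k^8 / n^32) · k^16) / n^24    [power of a power]
= k^24n^(-56)    [quotient of powers; product of powers]

k^24n^(-56)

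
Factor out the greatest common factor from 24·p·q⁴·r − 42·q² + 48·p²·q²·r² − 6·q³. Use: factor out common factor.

6·q²(4·p·q²·r − 7 + 8·p²·r² − q)

24·p·q⁴·r − 42·q² + 48·p²·q²·r² − 6·q³
= 6(4·p·q⁴·r − 7·q² + 8·p²·q²·r² − q³)    [factor out 6]
= 6·q²(4·p·q²·r − 7 + 8·p²·r² − q)    [factor out q²]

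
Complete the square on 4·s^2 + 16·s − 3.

4·s^2 + 16·s − 3
= 4(s^2 + 4·s) − 3    [factor out 4 from the s-terms]
= 4(s^2 + 4·s + 4 − 4) − 3    [add and subtract 4 inside the bracket]
= 4(s + 2)^2 − 16 − 3    [perfect-square identity]
= 4(s + 2)^2 − 19    [combine constants]

4(s + 2)^2 − 19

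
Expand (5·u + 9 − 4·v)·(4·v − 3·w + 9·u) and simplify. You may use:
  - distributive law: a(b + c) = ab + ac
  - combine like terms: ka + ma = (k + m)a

(5·u + 9 − 4·v)·(4·v − 3·w + 9·u)
= 20·u·v − 15·u·w + 45·u^2 + 36·v − 27·w + 81·u − 16·v^2 + 12·v·w − 36·u·v    [distributive law]
= −16·u·v − 15·u·w + 45·u^2 + 36·v − 27·w + 81·u − 16·v^2 + 12·v·w    [combine like terms]

−16·u·v − 15·u·w + 45·u^2 + 36·v − 27·w + 81·u − 16·v^2 + 12·v·w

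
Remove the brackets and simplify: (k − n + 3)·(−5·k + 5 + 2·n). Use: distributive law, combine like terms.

−5·k^2 − 10·k + 7·k·n + n − 2·n^2 + 15

(k − n + 3)·(−5·k + 5 + 2·n)
= −5·k^2 + 5·k + 2·k·n + 5·k·n − 5·n − 2·n^2 − 15·k + 15 + 6·n    [distributive law]
= −5·k^2 − 10·k + 7·k·n + n − 2·n^2 + 15    [combine like terms]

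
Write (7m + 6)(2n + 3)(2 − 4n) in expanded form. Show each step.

−56mn − 56mn^2 + 42m − 48n − 48n^2 + 36

(7m + 6)(2n + 3)(2 − 4n)
= (14mn + 21m + 12n + 18)(2 − 4n)    [distributive law]
= 28mn − 56mn^2 + 42m − 84mn + 24n − 48n^2 + 36 − 72n    [distributive law]
= −56mn − 56mn^2 + 42m − 48n − 48n^2 + 36    [combine like terms]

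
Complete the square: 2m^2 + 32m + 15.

2(m + 8)^2 - 113

2m^2 + 32m + 15
= 2(m^2 + 16m) + 15    [factor out 2 from the m-terms]
= 2(m^2 + 16m + 64 - 64) + 15    [add and subtract 64 inside the bracket]
= 2(m + 8)^2 - 128 + 15    [perfect-square identity]
= 2(m + 8)^2 - 113    [combine constants]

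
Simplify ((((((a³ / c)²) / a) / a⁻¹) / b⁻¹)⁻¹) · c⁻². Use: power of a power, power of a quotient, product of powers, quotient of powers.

a⁻⁶·b⁻¹

((((((a³ / c)²) / a) / a⁻¹) / b⁻¹)⁻¹) · c⁻²
= ((((((a³ / c)²) / a) / a⁻¹)⁻¹) / ((b⁻¹)⁻¹)) · c⁻²    [power of a quotient]
= ((((((a³ / c)²) / a)⁻¹) / ((a⁻¹)⁻¹)) / ((b⁻¹)⁻¹)) · c⁻²    [power of a quotient]
= ((((((a³ / c)²)⁻¹) / (a⁻¹)) / ((a⁻¹)⁻¹)) / ((b⁻¹)⁻¹)) · c⁻²    [power of a quotient]
= (((((a³ / c)⁻²) / (a⁻¹)) / ((a⁻¹)⁻¹)) / ((b⁻¹)⁻¹)) · c⁻²    [power of a power]
= ((((((a³)⁻²) / (c⁻²)) / (a⁻¹)) / ((a⁻¹)⁻¹)) / ((b⁻¹)⁻¹)) · c⁻²    [power of a quotient]
= ((((a⁻⁶ / (c⁻²)) / (a⁻¹)) / ((a⁻¹)⁻¹)) / ((b⁻¹)⁻¹)) · c⁻²    [power of a power]
= ((((a⁻⁶ / c⁻²) / a⁻¹) / a) / ((b⁻¹)⁻¹)) · c⁻²    [power of a power]
= ((((a⁻⁶ / c⁻²) / a⁻¹) / a) / b) · c⁻²    [power of a power]
= a⁻⁶·b⁻¹    [quotient of powers; product of powers]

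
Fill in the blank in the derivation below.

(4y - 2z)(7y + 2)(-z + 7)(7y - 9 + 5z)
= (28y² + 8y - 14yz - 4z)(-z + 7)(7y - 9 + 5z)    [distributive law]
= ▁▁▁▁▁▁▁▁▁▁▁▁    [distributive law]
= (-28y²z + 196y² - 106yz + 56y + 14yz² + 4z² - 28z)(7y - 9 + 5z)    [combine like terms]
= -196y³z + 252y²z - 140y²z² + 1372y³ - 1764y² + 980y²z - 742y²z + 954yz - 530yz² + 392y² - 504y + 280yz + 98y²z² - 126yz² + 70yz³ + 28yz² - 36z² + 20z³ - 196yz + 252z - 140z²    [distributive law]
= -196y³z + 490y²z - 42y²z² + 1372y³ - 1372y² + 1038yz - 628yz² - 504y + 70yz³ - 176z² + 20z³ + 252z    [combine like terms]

By distributive law:

(-28y²z + 196y² - 8yz + 56y + 14yz² - 98yz + 4z² - 28z)(7y - 9 + 5z)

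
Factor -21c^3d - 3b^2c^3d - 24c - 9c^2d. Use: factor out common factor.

3c(-7c^2d - b^2c^2d - 8 - 3cd)

-21c^3d - 3b^2c^3d - 24c - 9c^2d
= 3(-7c^3d - b^2c^3d - 8c - 3c^2d)    [factor out 3]
= 3c(-7c^2d - b^2c^2d - 8 - 3cd)    [factor out c]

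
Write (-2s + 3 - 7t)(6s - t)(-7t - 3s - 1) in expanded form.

(-2s + 3 - 7t)(6s - t)(-7t - 3s - 1)
= (-12s^2 + 2st + 18s - 3t - 42st + 7t^2)(-7t - 3s - 1)    [distributive law]
= (-12s^2 - 40st + 18s - 3t + 7t^2)(-7t - 3s - 1)    [combine like terms]
= 84s^2t + 36s^3 + 12s^2 + 280st^2 + 120s^2t + 40st - 126st - 54s^2 - 18s + 21t^2 + 9st + 3t - 49t^3 - 21st^2 - 7t^2    [distributive law]
= 204s^2t + 36s^3 - 42s^2 + 259st^2 - 77st - 18s + 14t^2 + 3t - 49t^3    [combine like terms]

204s^2t + 36s^3 - 42s^2 + 259st^2 - 77st - 18s + 14t^2 + 3t - 49t^3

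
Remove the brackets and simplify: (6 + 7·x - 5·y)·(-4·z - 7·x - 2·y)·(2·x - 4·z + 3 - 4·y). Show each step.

36·x·z + 96·z² - 72·z + 204·y·z - 231·x² - 126·x + 207·x·y - 36·y + 78·y² + 140·x²·z + 112·x·z² + 68·x·y·z - 98·x³ + 238·x²·y - 64·x·y² - 80·y·z² - 120·y²·z - 40·y³

(6 + 7·x - 5·y)·(-4·z - 7·x - 2·y)·(2·x - 4·z + 3 - 4·y)
= (-24·z - 42·x - 12·y - 28·x·z - 49·x² - 14·x·y + 20·y·z + 35·x·y + 10·y²)·(2·x - 4·z + 3 - 4·y)    [distributive law]
= (-24·z - 42·x - 12·y - 28·x·z - 49·x² + 21·x·y + 20·y·z + 10·y²)·(2·x - 4·z + 3 - 4·y)    [combine like terms]
= -48·x·z + 96·z² - 72·z + 96·y·z - 84·x² + 168·x·z - 126·x + 168·x·y - 24·x·y + 48·y·z - 36·y + 48·y² - 56·x²·z + 112·x·z² - 84·x·z + 112·x·y·z - 98·x³ + 196·x²·z - 147·x² + 196·x²·y + 42·x²·y - 84·x·y·z + 63·x·y - 84·x·y² + 40·x·y·z - 80·y·z² + 60·y·z - 80·y²·z + 20·x·y² - 40·y²·z + 30·y² - 40·y³    [distributive law]
= 36·x·z + 96·z² - 72·z + 204·y·z - 231·x² - 126·x + 207·x·y - 36·y + 78·y² + 140·x²·z + 112·x·z² + 68·x·y·z - 98·x³ + 238·x²·y - 64·x·y² - 80·y·z² - 120·y²·z - 40·y³    [combine like terms]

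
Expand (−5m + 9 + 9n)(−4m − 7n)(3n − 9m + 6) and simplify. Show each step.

69m²n − 180m³ + 444m² + 564mn² + 453mn − 216m − 567n² − 378n − 189n³

(−5m + 9 + 9n)(−4m − 7n)(3n − 9m + 6)
= (20m² + 35mn − 36m − 63n − 36mn − 63n²)(3n − 9m + 6)    [distributive law]
= (20m² − mn − 36m − 63n − 63n²)(3n − 9m + 6)    [combine like terms]
= 60m²n − 180m³ + 120m² − 3mn² + 9m²n − 6mn − 108mn + 324m² − 216m − 189n² + 567mn − 378n − 189n³ + 567mn² − 378n²    [distributive law]
= 69m²n − 180m³ + 444m² + 564mn² + 453mn − 216m − 567n² − 378n − 189n³    [combine like terms]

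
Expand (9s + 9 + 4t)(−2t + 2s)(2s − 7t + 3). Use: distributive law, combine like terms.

−146s^2t + 54st^2 − 192st + 36s^3 + 90s^2 + 102t^2 − 54t + 54s + 56t^3

(9s + 9 + 4t)(−2t + 2s)(2s − 7t + 3)
= (−18st + 18s^2 − 18t + 18s − 8t^2 + 8st)(2s − 7t + 3)    [distributive law]
= (−10st + 18s^2 − 18t + 18s − 8t^2)(2s − 7t + 3)    [combine like terms]
= −20s^2t + 70st^2 − 30st + 36s^3 − 126s^2t + 54s^2 − 36st + 126t^2 − 54t + 36s^2 − 126st + 54s − 16st^2 + 56t^3 − 24t^2    [distributive law]
= −146s^2t + 54st^2 − 192st + 36s^3 + 90s^2 + 102t^2 − 54t + 54s + 56t^3    [combine like terms]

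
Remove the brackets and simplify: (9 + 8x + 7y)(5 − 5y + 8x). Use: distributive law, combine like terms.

(9 + 8x + 7y)(5 − 5y + 8x)
= 45 − 45y + 72x + 40x − 40xy + 64x^2 + 35y − 35y^2 + 56xy    [distributive law]
= 45 − 10y + 112x + 16xy + 64x^2 − 35y^2    [combine like terms]

45 − 10y + 112x + 16xy + 64x^2 − 35y^2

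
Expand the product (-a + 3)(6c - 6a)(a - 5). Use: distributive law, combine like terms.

(-a + 3)(6c - 6a)(a - 5)
= (-6ac + 6a² + 18c - 18a)(a - 5)    [distributive law]
= -6a²c + 30ac + 6a³ - 30a² + 18ac - 90c - 18a² + 90a    [distributive law]
= -6a²c + 48ac + 6a³ - 48a² - 90c + 90a    [combine like terms]

-6a²c + 48ac + 6a³ - 48a² - 90c + 90a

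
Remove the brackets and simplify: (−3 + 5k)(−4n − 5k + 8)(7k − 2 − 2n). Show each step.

(−3 + 5k)(−4n − 5k + 8)(7k − 2 − 2n)
= (12n + 15k − 24 − 20kn − 25k^2 + 40k)(7k − 2 − 2n)    [distributive law]
= (12n + 55k − 24 − 20kn − 25k^2)(7k − 2 − 2n)    [combine like terms]
= 84kn − 24n − 24n^2 + 385k^2 − 110k − 110kn − 168k + 48 + 48n − 140k^2n + 40kn + 40kn^2 − 175k^3 + 50k^2 + 50k^2n    [distributive law]
= 14kn + 24n − 24n^2 + 435k^2 − 278k + 48 − 90k^2n + 40kn^2 − 175k^3    [combine like terms]

14kn + 24n − 24n^2 + 435k^2 − 278k + 48 − 90k^2n + 40kn^2 − 175k^3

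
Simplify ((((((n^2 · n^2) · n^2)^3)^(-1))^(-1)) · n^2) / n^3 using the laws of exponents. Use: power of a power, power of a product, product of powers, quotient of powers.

n^17

((((((n^2 · n^2) · n^2)^3)^(-1))^(-1)) · n^2) / n^3
= (((((n^2 · n^2) · n^2)^3)^1) · n^2) / n^3    [power of a power]
= ((((n^2 · n^2) · n^2)^3) · n^2) / n^3    [power of a power]
= ((((n^2 · n^2)^3) · ((n^2)^3)) · n^2) / n^3    [power of a product]
= (((((n^2)^3) · ((n^2)^3)) · ((n^2)^3)) · n^2) / n^3    [power of a product]
= (((n^6 · ((n^2)^3)) · ((n^2)^3)) · n^2) / n^3    [power of a power]
= (((n^6 · n^6) · ((n^2)^3)) · n^2) / n^3    [power of a power]
= ((n^12 · ((n^2)^3)) · n^2) / n^3    [product of powers]
= ((n^12 · n^6) · n^2) / n^3    [power of a power]
= (n^18 · n^2) / n^3    [product of powers]
= n^20 / n^3    [product of powers]
= n^17    [quotient of powers]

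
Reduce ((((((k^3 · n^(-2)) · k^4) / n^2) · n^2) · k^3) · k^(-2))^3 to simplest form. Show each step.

k^24n^(-6)

((((((k^3 · n^(-2)) · k^4) / n^2) · n^2) · k^3) · k^(-2))^3
= ((((((k^3 · n^(-2)) · k^4) / n^2) · n^2) · k^3)^3) · ((k^(-2))^3)    [power of a product]
= ((((((k^3 · n^(-2)) · k^4) / n^2) · n^2)^3) · ((k^3)^3)) · ((k^(-2))^3)    [power of a product]
= ((((((k^3 · n^(-2)) · k^4) / n^2)^3) · ((n^2)^3)) · ((k^3)^3)) · ((k^(-2))^3)    [power of a product]
= ((((((k^3 · n^(-2)) · k^4)^3) / ((n^2)^3)) · ((n^2)^3)) · ((k^3)^3)) · ((k^(-2))^3)    [power of a quotient]
= ((((((k^3 · n^(-2))^3) · ((k^4)^3)) / ((n^2)^3)) · ((n^2)^3)) · ((k^3)^3)) · ((k^(-2))^3)    [power of a product]
= (((((((k^3)^3) · ((n^(-2))^3)) · ((k^4)^3)) / ((n^2)^3)) · ((n^2)^3)) · ((k^3)^3)) · ((k^(-2))^3)    [power of a product]
= (((((k^9 · ((n^(-2))^3)) · ((k^4)^3)) / ((n^2)^3)) · ((n^2)^3)) · ((k^3)^3)) · ((k^(-2))^3)    [power of a power]
= (((((k^9 · n^(-6)) · ((k^4)^3)) / ((n^2)^3)) · ((n^2)^3)) · ((k^3)^3)) · ((k^(-2))^3)    [power of a power]
= (((((k^9 · n^(-6)) · k^12) / ((n^2)^3)) · ((n^2)^3)) · ((k^3)^3)) · ((k^(-2))^3)    [power of a power]
= (((((k^9 · n^(-6)) · k^12) / n^6) · ((n^2)^3)) · ((k^3)^3)) · ((k^(-2))^3)    [power of a power]
= (((((k^9 · n^(-6)) · k^12) / n^6) · n^6) · ((k^3)^3)) · ((k^(-2))^3)    [power of a power]
= (((((k^9 · n^(-6)) · k^12) / n^6) · n^6) · k^9) · ((k^(-2))^3)    [power of a power]
= (((((k^9 · n^(-6)) · k^12) / n^6) · n^6) · k^9) · k^(-6)    [power of a power]
= k^24n^(-6)    [quotient of powers; product of powers]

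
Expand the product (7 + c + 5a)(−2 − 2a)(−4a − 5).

(7 + c + 5a)(−2 − 2a)(−4a − 5)
= (−14 − 14a − 2c − 2ac − 10a − 10a^2)(−4a − 5)    [distributive law]
= (−14 − 24a − 2c − 2ac − 10a^2)(−4a − 5)    [combine like terms]
= 56a + 70 + 96a^2 + 120a + 8ac + 10c + 8a^2c + 10ac + 40a^3 + 50a^2    [distributive law]
= 176a + 70 + 146a^2 + 18ac + 10c + 8a^2c + 40a^3    [combine like terms]

176a + 70 + 146a^2 + 18ac + 10c + 8a^2c + 40a^3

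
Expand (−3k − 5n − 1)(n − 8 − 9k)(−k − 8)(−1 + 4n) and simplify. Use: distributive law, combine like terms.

−954k^2n − 168k^2n^2 − 713kn − 1505kn^2 + 249k^2 + 272k + 27k^3 − 108k^3n + 20kn^3 − 1288n^2 + 160n^3 + 56n + 64

(−3k − 5n − 1)(n − 8 − 9k)(−k − 8)(−1 + 4n)
= (−3kn + 24k + 27k^2 − 5n^2 + 40n + 45kn − n + 8 + 9k)(−k − 8)(−1 + 4n)    [distributive law]
= (42kn + 33k + 27k^2 − 5n^2 + 39n + 8)(−k − 8)(−1 + 4n)    [combine like terms]
= (−42k^2n − 336kn − 33k^2 − 264k − 27k^3 − 216k^2 + 5kn^2 + 40n^2 − 39kn − 312n − 8k − 64)(−1 + 4n)    [distributive law]
= (−42k^2n − 375kn − 249k^2 − 272k − 27k^3 + 5kn^2 + 40n^2 − 312n − 64)(−1 + 4n)    [combine like terms]
= 42k^2n − 168k^2n^2 + 375kn − 1500kn^2 + 249k^2 − 996k^2n + 272k − 1088kn + 27k^3 − 108k^3n − 5kn^2 + 20kn^3 − 40n^2 + 160n^3 + 312n − 1248n^2 + 64 − 256n    [distributive law]
= −954k^2n − 168k^2n^2 − 713kn − 1505kn^2 + 249k^2 + 272k + 27k^3 − 108k^3n + 20kn^3 − 1288n^2 + 160n^3 + 56n + 64    [combine like terms]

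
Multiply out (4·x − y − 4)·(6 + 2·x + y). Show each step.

(4·x − y − 4)·(6 + 2·x + y)
= 24·x + 8·x^2 + 4·x·y − 6·y − 2·x·y − y^2 − 24 − 8·x − 4·y    [distributive law]
= 16·x + 8·x^2 + 2·x·y − 10·y − y^2 − 24    [combine like terms]

16·x + 8·x^2 + 2·x·y − 10·y − y^2 − 24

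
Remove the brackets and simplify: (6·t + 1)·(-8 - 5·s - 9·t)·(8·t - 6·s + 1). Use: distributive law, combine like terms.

(6·t + 1)·(-8 - 5·s - 9·t)·(8·t - 6·s + 1)
= (-48·t - 30·s·t - 54·t² - 8 - 5·s - 9·t)·(8·t - 6·s + 1)    [distributive law]
= (-57·t - 30·s·t - 54·t² - 8 - 5·s)·(8·t - 6·s + 1)    [combine like terms]
= -456·t² + 342·s·t - 57·t - 240·s·t² + 180·s²·t - 30·s·t - 432·t³ + 324·s·t² - 54·t² - 64·t + 48·s - 8 - 40·s·t + 30·s² - 5·s    [distributive law]
= -510·t² + 272·s·t - 121·t + 84·s·t² + 180·s²·t - 432·t³ + 43·s - 8 + 30·s²    [combine like terms]

-510·t² + 272·s·t - 121·t + 84·s·t² + 180·s²·t - 432·t³ + 43·s - 8 + 30·s²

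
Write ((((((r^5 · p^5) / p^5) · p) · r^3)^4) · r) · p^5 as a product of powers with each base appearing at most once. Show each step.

((((((r^5 · p^5) / p^5) · p) · r^3)^4) · r) · p^5
= ((((((r^5 · p^5) / p^5) · p)^4) · ((r^3)^4)) · r) · p^5    [power of a product]
= ((((((r^5 · p^5) / p^5)^4) · (p^4)) · ((r^3)^4)) · r) · p^5    [power of a product]
= ((((((r^5 · p^5)^4) / ((p^5)^4)) · (p^4)) · ((r^3)^4)) · r) · p^5    [power of a quotient]
= (((((((r^5)^4) · ((p^5)^4)) / ((p^5)^4)) · (p^4)) · ((r^3)^4)) · r) · p^5    [power of a product]
= (((((r^20 · ((p^5)^4)) / ((p^5)^4)) · (p^4)) · ((r^3)^4)) · r) · p^5    [power of a power]
= (((((r^20 · p^20) / ((p^5)^4)) · (p^4)) · ((r^3)^4)) · r) · p^5    [power of a power]
= (((((r^20 · p^20) / p^20) · (p^4)) · ((r^3)^4)) · r) · p^5    [power of a power]
= (((((r^20 · p^20) / p^20) · p^4) · r^12) · r) · p^5    [power of a power]
= p^9r^33    [quotient of powers; product of powers]

p^9r^33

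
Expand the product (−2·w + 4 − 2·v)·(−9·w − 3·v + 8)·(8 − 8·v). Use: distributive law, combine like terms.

(−2·w + 4 − 2·v)·(−9·w − 3·v + 8)·(8 − 8·v)
= (18·w^2 + 6·v·w − 16·w − 36·w − 12·v + 32 + 18·v·w + 6·v^2 − 16·v)·(8 − 8·v)    [distributive law]
= (18·w^2 + 24·v·w − 52·w − 28·v + 32 + 6·v^2)·(8 − 8·v)    [combine like terms]
= 144·w^2 − 144·v·w^2 + 192·v·w − 192·v^2·w − 416·w + 416·v·w − 224·v + 224·v^2 + 256 − 256·v + 48·v^2 − 48·v^3    [distributive law]
= 144·w^2 − 144·v·w^2 + 608·v·w − 192·v^2·w − 416·w − 480·v + 272·v^2 + 256 − 48·v^3    [combine like terms]

144·w^2 − 144·v·w^2 + 608·v·w − 192·v^2·w − 416·w − 480·v + 272·v^2 + 256 − 48·v^3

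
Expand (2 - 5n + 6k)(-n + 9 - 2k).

(2 - 5n + 6k)(-n + 9 - 2k)
= -2n + 18 - 4k + 5n^2 - 45n + 10kn - 6kn + 54k - 12k^2    [distributive law]
= -47n + 18 + 50k + 5n^2 + 4kn - 12k^2    [combine like terms]

-47n + 18 + 50k + 5n^2 + 4kn - 12k^2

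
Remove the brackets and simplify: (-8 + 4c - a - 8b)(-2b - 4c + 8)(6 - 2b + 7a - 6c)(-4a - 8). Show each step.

(-8 + 4c - a - 8b)(-2b - 4c + 8)(6 - 2b + 7a - 6c)(-4a - 8)
= (16b + 32c - 64 - 8bc - 16c² + 32c + 2ab + 4ac - 8a + 16b² + 32bc - 64b)(6 - 2b + 7a - 6c)(-4a - 8)    [distributive law]
= (-48b + 64c - 64 + 24bc - 16c² + 2ab + 4ac - 8a + 16b²)(6 - 2b + 7a - 6c)(-4a - 8)    [combine like terms]
= (-288b + 96b² - 336ab + 288bc + 384c - 128bc + 448ac - 384c² - 384 + 128b - 448a + 384c + 144bc - 48b²c + 168abc - 144bc² - 96c² + 32bc² - 112ac² + 96c³ + 12ab - 4ab² + 14a²b - 12abc + 24ac - 8abc + 28a²c - 24ac² - 48a + 16ab - 56a² + 48ac + 96b² - 32b³ + 112ab² - 96b²c)(-4a - 8)    [distributive law]
= (-160b + 192b² - 308ab + 304bc + 768c + 520ac - 480c² - 384 - 496a - 144b²c + 148abc - 112bc² - 136ac² + 96c³ + 108ab² + 14a²b + 28a²c - 56a² - 32b³)(-4a - 8)    [combine like terms]
= 640ab + 1280b - 768ab² - 1536b² + 1232a²b + 2464ab - 1216abc - 2432bc - 3072ac - 6144c - 2080a²c - 4160ac + 1920ac² + 3840c² + 1536a + 3072 + 1984a² + 3968a + 576ab²c + 1152b²c - 592a²bc - 1184abc + 448abc² + 896bc² + 544a²c² + 1088ac² - 384ac³ - 768c³ - 432a²b² - 864ab² - 56a³b - 112a²b - 112a³c - 224a²c + 224a³ + 448a² + 128ab³ + 256b³    [distributive law]
= 3104ab + 1280b - 1632ab² - 1536b² + 1120a²b - 2400abc - 2432bc - 7232ac - 6144c - 2304a²c + 3008ac² + 3840c² + 5504a + 3072 + 2432a² + 576ab²c + 1152b²c - 592a²bc + 448abc² + 896bc² + 544a²c² - 384ac³ - 768c³ - 432a²b² - 56a³b - 112a³c + 224a³ + 128ab³ + 256b³    [combine like terms]

3104ab + 1280b - 1632ab² - 1536b² + 1120a²b - 2400abc - 2432bc - 7232ac - 6144c - 2304a²c + 3008ac² + 3840c² + 5504a + 3072 + 2432a² + 576ab²c + 1152b²c - 592a²bc + 448abc² + 896bc² + 544a²c² - 384ac³ - 768c³ - 432a²b² - 56a³b - 112a³c + 224a³ + 128ab³ + 256b³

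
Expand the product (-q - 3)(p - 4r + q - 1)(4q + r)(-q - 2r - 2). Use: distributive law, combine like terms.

(-q - 3)(p - 4r + q - 1)(4q + r)(-q - 2r - 2)
= (-pq + 4qr - q^2 + q - 3p + 12r - 3q + 3)(4q + r)(-q - 2r - 2)    [distributive law]
= (-pq + 4qr - q^2 - 2q - 3p + 12r + 3)(4q + r)(-q - 2r - 2)    [combine like terms]
= (-4pq^2 - pqr + 16q^2r + 4qr^2 - 4q^3 - q^2r - 8q^2 - 2qr - 12pq - 3pr + 48qr + 12r^2 + 12q + 3r)(-q - 2r - 2)    [distributive law]
= (-4pq^2 - pqr + 15q^2r + 4qr^2 - 4q^3 - 8q^2 + 46qr - 12pq - 3pr + 12r^2 + 12q + 3r)(-q - 2r - 2)    [combine like terms]
= 4pq^3 + 8pq^2r + 8pq^2 + pq^2r + 2pqr^2 + 2pqr - 15q^3r - 30q^2r^2 - 30q^2r - 4q^2r^2 - 8qr^3 - 8qr^2 + 4q^4 + 8q^3r + 8q^3 + 8q^3 + 16q^2r + 16q^2 - 46q^2r - 92qr^2 - 92qr + 12pq^2 + 24pqr + 24pq + 3pqr + 6pr^2 + 6pr - 12qr^2 - 24r^3 - 24r^2 - 12q^2 - 24qr - 24q - 3qr - 6r^2 - 6r    [distributive law]
= 4pq^3 + 9pq^2r + 20pq^2 + 2pqr^2 + 29pqr - 7q^3r - 34q^2r^2 - 60q^2r - 8qr^3 - 112qr^2 + 4q^4 + 16q^3 + 4q^2 - 119qr + 24pq + 6pr^2 + 6pr - 24r^3 - 30r^2 - 24q - 6r    [combine like terms]

4pq^3 + 9pq^2r + 20pq^2 + 2pqr^2 + 29pqr - 7q^3r - 34q^2r^2 - 60q^2r - 8qr^3 - 112qr^2 + 4q^4 + 16q^3 + 4q^2 - 119qr + 24pq + 6pr^2 + 6pr - 24r^3 - 30r^2 - 24q - 6r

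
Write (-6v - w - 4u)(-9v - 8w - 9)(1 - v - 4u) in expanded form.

(-6v - w - 4u)(-9v - 8w - 9)(1 - v - 4u)
= (54v² + 48vw + 54v + 9vw + 8w² + 9w + 36uv + 32uw + 36u)(1 - v - 4u)    [distributive law]
= (54v² + 57vw + 54v + 8w² + 9w + 36uv + 32uw + 36u)(1 - v - 4u)    [combine like terms]
= 54v² - 54v³ - 216uv² + 57vw - 57v²w - 228uvw + 54v - 54v² - 216uv + 8w² - 8vw² - 32uw² + 9w - 9vw - 36uw + 36uv - 36uv² - 144u²v + 32uw - 32uvw - 128u²w + 36u - 36uv - 144u²    [distributive law]
= -54v³ - 252uv² + 48vw - 57v²w - 260uvw + 54v - 216uv + 8w² - 8vw² - 32uw² + 9w - 4uw - 144u²v - 128u²w + 36u - 144u²    [combine like terms]

-54v³ - 252uv² + 48vw - 57v²w - 260uvw + 54v - 216uv + 8w² - 8vw² - 32uw² + 9w - 4uw - 144u²v - 128u²w + 36u - 144u²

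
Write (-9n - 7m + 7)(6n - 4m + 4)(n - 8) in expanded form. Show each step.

(-9n - 7m + 7)(6n - 4m + 4)(n - 8)
= (-54n^2 + 36mn - 36n - 42mn + 28m^2 - 28m + 42n - 28m + 28)(n - 8)    [distributive law]
= (-54n^2 - 6mn + 6n + 28m^2 - 56m + 28)(n - 8)    [combine like terms]
= -54n^3 + 432n^2 - 6mn^2 + 48mn + 6n^2 - 48n + 28m^2n - 224m^2 - 56mn + 448m + 28n - 224    [distributive law]
= -54n^3 + 438n^2 - 6mn^2 - 8mn - 20n + 28m^2n - 224m^2 + 448m - 224    [combine like terms]

-54n^3 + 438n^2 - 6mn^2 - 8mn - 20n + 28m^2n - 224m^2 + 448m - 224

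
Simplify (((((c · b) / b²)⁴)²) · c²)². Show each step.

b⁻¹⁶·c²⁰

(((((c · b) / b²)⁴)²) · c²)²
= (((((c · b) / b²)⁴)²)²) · ((c²)²)    [power of a product]
= ((((c · b) / b²)⁴)⁴) · ((c²)²)    [power of a power]
= (((c · b) / b²)¹⁶) · ((c²)²)    [power of a power]
= (((c · b)¹⁶) / ((b²)¹⁶)) · ((c²)²)    [power of a quotient]
= (((c¹⁶) · (b¹⁶)) / ((b²)¹⁶)) · ((c²)²)    [power of a product]
= ((c¹⁶ · b¹⁶) / b³²) · ((c²)²)    [power of a power]
= ((c¹⁶ · b¹⁶) / b³²) · c⁴    [power of a power]
= b⁻¹⁶·c²⁰    [quotient of powers; product of powers]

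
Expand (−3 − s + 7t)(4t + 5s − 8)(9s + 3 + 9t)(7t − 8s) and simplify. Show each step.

150st^2 + 4110s^2t + 84t^2 + 1269st − 3696t^3 + 624s^3 − 1560s^2 + 504t − 576s − 2610s^2t^2 − 2187s^3t + 1701st^3 + 360s^4 + 1764t^4

(−3 − s + 7t)(4t + 5s − 8)(9s + 3 + 9t)(7t − 8s)
= (−12t − 15s + 24 − 4st − 5s^2 + 8s + 28t^2 + 35st − 56t)(9s + 3 + 9t)(7t − 8s)    [distributive law]
= (−68t − 7s + 24 + 31st − 5s^2 + 28t^2)(9s + 3 + 9t)(7t − 8s)    [combine like terms]
= (−612st − 204t − 612t^2 − 63s^2 − 21s − 63st + 216s + 72 + 216t + 279s^2t + 93st + 279st^2 − 45s^3 − 15s^2 − 45s^2t + 252st^2 + 84t^2 + 252t^3)(7t − 8s)    [distributive law]
= (−582st + 12t − 528t^2 − 78s^2 + 195s + 72 + 234s^2t + 531st^2 − 45s^3 + 252t^3)(7t − 8s)    [combine like terms]
= −4074st^2 + 4656s^2t + 84t^2 − 96st − 3696t^3 + 4224st^2 − 546s^2t + 624s^3 + 1365st − 1560s^2 + 504t − 576s + 1638s^2t^2 − 1872s^3t + 3717st^3 − 4248s^2t^2 − 315s^3t + 360s^4 + 1764t^4 − 2016st^3    [distributive law]
= 150st^2 + 4110s^2t + 84t^2 + 1269st − 3696t^3 + 624s^3 − 1560s^2 + 504t − 576s − 2610s^2t^2 − 2187s^3t + 1701st^3 + 360s^4 + 1764t^4    [combine like terms]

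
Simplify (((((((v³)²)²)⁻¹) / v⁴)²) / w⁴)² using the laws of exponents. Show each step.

(((((((v³)²)²)⁻¹) / v⁴)²) / w⁴)²
= (((((((v³)²)²)⁻¹) / v⁴)²)²) / ((w⁴)²)    [power of a quotient]
= ((((((v³)²)²)⁻¹) / v⁴)⁴) / ((w⁴)²)    [power of a power]
= ((((((v³)²)²)⁻¹)⁴) / ((v⁴)⁴)) / ((w⁴)²)    [power of a quotient]
= (((((v³)²)²)⁻⁴) / ((v⁴)⁴)) / ((w⁴)²)    [power of a power]
= ((((v³)²)⁻⁸) / ((v⁴)⁴)) / ((w⁴)²)    [power of a power]
= (((v³)⁻¹⁶) / ((v⁴)⁴)) / ((w⁴)²)    [power of a power]
= (v⁻⁴⁸ / ((v⁴)⁴)) / ((w⁴)²)    [power of a power]
= (v⁻⁴⁸ / v¹⁶) / ((w⁴)²)    [power of a power]
= v⁻⁶⁴ / ((w⁴)²)    [quotient of powers]
= v⁻⁶⁴ / w⁸    [power of a power]
= v⁻⁶⁴w⁻⁸    [quotient of powers]

v⁻⁶⁴w⁻⁸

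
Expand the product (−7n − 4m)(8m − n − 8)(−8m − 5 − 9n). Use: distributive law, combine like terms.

704m²n − 476mn + 412mn² − 539n² − 63n³ − 280n + 256m³ − 96m² − 160m

(−7n − 4m)(8m − n − 8)(−8m − 5 − 9n)
= (−56mn + 7n² + 56n − 32m² + 4mn + 32m)(−8m − 5 − 9n)    [distributive law]
= (−52mn + 7n² + 56n − 32m² + 32m)(−8m − 5 − 9n)    [combine like terms]
= 416m²n + 260mn + 468mn² − 56mn² − 35n² − 63n³ − 448mn − 280n − 504n² + 256m³ + 160m² + 288m²n − 256m² − 160m − 288mn    [distributive law]
= 704m²n − 476mn + 412mn² − 539n² − 63n³ − 280n + 256m³ − 96m² − 160m    [combine like terms]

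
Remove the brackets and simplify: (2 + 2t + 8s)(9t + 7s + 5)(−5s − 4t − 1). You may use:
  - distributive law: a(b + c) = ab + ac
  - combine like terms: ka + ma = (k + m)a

−442st − 130t² − 68t − 326s² − 104s − 10 − 434st² − 72t³ − 654s²t − 280s³

(2 + 2t + 8s)(9t + 7s + 5)(−5s − 4t − 1)
= (18t + 14s + 10 + 18t² + 14st + 10t + 72st + 56s² + 40s)(−5s − 4t − 1)    [distributive law]
= (28t + 54s + 10 + 18t² + 86st + 56s²)(−5s − 4t − 1)    [combine like terms]
= −140st − 112t² − 28t − 270s² − 216st − 54s − 50s − 40t − 10 − 90st² − 72t³ − 18t² − 430s²t − 344st² − 86st − 280s³ − 224s²t − 56s²    [distributive law]
= −442st − 130t² − 68t − 326s² − 104s − 10 − 434st² − 72t³ − 654s²t − 280s³    [combine like terms]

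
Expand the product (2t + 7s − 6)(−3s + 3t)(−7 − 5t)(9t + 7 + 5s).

(2t + 7s − 6)(−3s + 3t)(−7 − 5t)(9t + 7 + 5s)
= (−6st + 6t^2 − 21s^2 + 21st + 18s − 18t)(−7 − 5t)(9t + 7 + 5s)    [distributive law]
= (15st + 6t^2 − 21s^2 + 18s − 18t)(−7 − 5t)(9t + 7 + 5s)    [combine like terms]
= (−105st − 75st^2 − 42t^2 − 30t^3 + 147s^2 + 105s^2t − 126s − 90st + 126t + 90t^2)(9t + 7 + 5s)    [distributive law]
= (−195st − 75st^2 + 48t^2 − 30t^3 + 147s^2 + 105s^2t − 126s + 126t)(9t + 7 + 5s)    [combine like terms]
= −1755st^2 − 1365st − 975s^2t − 675st^3 − 525st^2 − 375s^2t^2 + 432t^3 + 336t^2 + 240st^2 − 270t^4 − 210t^3 − 150st^3 + 1323s^2t + 1029s^2 + 735s^3 + 945s^2t^2 + 735s^2t + 525s^3t − 1134st − 882s − 630s^2 + 1134t^2 + 882t + 630st    [distributive law]
= −2040st^2 − 1869st + 1083s^2t − 825st^3 + 570s^2t^2 + 222t^3 + 1470t^2 − 270t^4 + 399s^2 + 735s^3 + 525s^3t − 882s + 882t    [combine like terms]

−2040st^2 − 1869st + 1083s^2t − 825st^3 + 570s^2t^2 + 222t^3 + 1470t^2 − 270t^4 + 399s^2 + 735s^3 + 525s^3t − 882s + 882t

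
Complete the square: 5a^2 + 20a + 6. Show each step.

5a^2 + 20a + 6
= 5(a^2 + 4a) + 6    [factor out 5 from the a-terms]
= 5(a^2 + 4a + 4 − 4) + 6    [add and subtract 4 inside the bracket]
= 5(a + 2)^2 − 20 + 6    [perfect-square identity]
= 5(a + 2)^2 − 14    [combine constants]

5(a + 2)^2 − 14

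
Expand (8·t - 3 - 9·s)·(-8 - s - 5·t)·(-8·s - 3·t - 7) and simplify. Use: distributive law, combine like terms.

-92·s·t + 427·t² + 271·t - 323·s²·t + 209·s·t² + 120·t³ - 717·s - 168 - 663·s² - 72·s³

(8·t - 3 - 9·s)·(-8 - s - 5·t)·(-8·s - 3·t - 7)
= (-64·t - 8·s·t - 40·t² + 24 + 3·s + 15·t + 72·s + 9·s² + 45·s·t)·(-8·s - 3·t - 7)    [distributive law]
= (-49·t + 37·s·t - 40·t² + 24 + 75·s + 9·s²)·(-8·s - 3·t - 7)    [combine like terms]
= 392·s·t + 147·t² + 343·t - 296·s²·t - 111·s·t² - 259·s·t + 320·s·t² + 120·t³ + 280·t² - 192·s - 72·t - 168 - 600·s² - 225·s·t - 525·s - 72·s³ - 27·s²·t - 63·s²    [distributive law]
= -92·s·t + 427·t² + 271·t - 323·s²·t + 209·s·t² + 120·t³ - 717·s - 168 - 663·s² - 72·s³    [combine like terms]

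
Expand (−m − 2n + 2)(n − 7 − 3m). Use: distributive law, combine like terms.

5mn + m + 3m^2 − 2n^2 + 16n − 14

(−m − 2n + 2)(n − 7 − 3m)
= −mn + 7m + 3m^2 − 2n^2 + 14n + 6mn + 2n − 14 − 6m    [distributive law]
= 5mn + m + 3m^2 − 2n^2 + 16n − 14    [combine like terms]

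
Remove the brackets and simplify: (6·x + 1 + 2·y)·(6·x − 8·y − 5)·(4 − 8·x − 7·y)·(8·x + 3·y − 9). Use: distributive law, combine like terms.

5280·x^3 + 2028·x^2·y − 3472·x^2 − 2304·x^4 − 576·x^3·y + 3148·x^2·y^2 − 2420·x·y^2 − 1976·x·y + 2036·x·y^3 + 344·x − 669·y^2 + 273·y − 822·y^3 + 180 + 336·y^4

(6·x + 1 + 2·y)·(6·x − 8·y − 5)·(4 − 8·x − 7·y)·(8·x + 3·y − 9)
= (36·x^2 − 48·x·y − 30·x + 6·x − 8·y − 5 + 12·x·y − 16·y^2 − 10·y)·(4 − 8·x − 7·y)·(8·x + 3·y − 9)    [distributive law]
= (36·x^2 − 36·x·y − 24·x − 18·y − 5 − 16·y^2)·(4 − 8·x − 7·y)·(8·x + 3·y − 9)    [combine like terms]
= (144·x^2 − 288·x^3 − 252·x^2·y − 144·x·y + 288·x^2·y + 252·x·y^2 − 96·x + 192·x^2 + 168·x·y − 72·y + 144·x·y + 126·y^2 − 20 + 40·x + 35·y − 64·y^2 + 128·x·y^2 + 112·y^3)·(8·x + 3·y − 9)    [distributive law]
= (336·x^2 − 288·x^3 + 36·x^2·y + 168·x·y + 380·x·y^2 − 56·x − 37·y + 62·y^2 − 20 + 112·y^3)·(8·x + 3·y − 9)    [combine like terms]
= 2688·x^3 + 1008·x^2·y − 3024·x^2 − 2304·x^4 − 864·x^3·y + 2592·x^3 + 288·x^3·y + 108·x^2·y^2 − 324·x^2·y + 1344·x^2·y + 504·x·y^2 − 1512·x·y + 3040·x^2·y^2 + 1140·x·y^3 − 3420·x·y^2 − 448·x^2 − 168·x·y + 504·x − 296·x·y − 111·y^2 + 333·y + 496·x·y^2 + 186·y^3 − 558·y^2 − 160·x − 60·y + 180 + 896·x·y^3 + 336·y^4 − 1008·y^3    [distributive law]
= 5280·x^3 + 2028·x^2·y − 3472·x^2 − 2304·x^4 − 576·x^3·y + 3148·x^2·y^2 − 2420·x·y^2 − 1976·x·y + 2036·x·y^3 + 344·x − 669·y^2 + 273·y − 822·y^3 + 180 + 336·y^4    [combine like terms]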